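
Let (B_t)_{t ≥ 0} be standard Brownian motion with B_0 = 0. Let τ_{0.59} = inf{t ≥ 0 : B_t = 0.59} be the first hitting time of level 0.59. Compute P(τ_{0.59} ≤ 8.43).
P(τ_{0.59} ≤ 8.43) = 2(1 − Φ(0.59/√8.43)) = 2(1 − Φ(0.2032)) ≈ 0.8390

By the reflection principle for standard BM, P(τ_b ≤ t) = 2 · P(B_t ≥ b). Since B_t ~ N(0, t), P(B_t ≥ 0.59) = 1 − Φ(0.59/√t) = 1 − Φ(0.59/√8.43) = 1 − Φ(0.2032) ≈ 0.41949. Doubling: P(τ_{0.59} ≤ 8.43) ≈ 2 · 0.41949 = 0.83898 ≈ 0.8390.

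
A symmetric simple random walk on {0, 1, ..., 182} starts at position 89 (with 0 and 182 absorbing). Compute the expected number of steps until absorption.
E[τ | X_0 = 89] = 8277

Let v_k = E[τ | X_0 = k]. Boundary: v_0 = v_182 = 0. Recurrence: v_k = 1 + (v_{k-1} + v_{k+1})/2 for 1 ≤ k ≤ 181. The particular solution to v_k − (v_{k-1} + v_{k+1})/2 = 1 is v_k = −k^2. Adding homogeneous solution A + B k and matching boundaries gives v_k = k (182 − k). Substituting k = 89: v_89 = 89 · 93 = 8277.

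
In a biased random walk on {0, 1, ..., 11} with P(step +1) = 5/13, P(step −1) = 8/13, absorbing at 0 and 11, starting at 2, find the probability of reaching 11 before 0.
P(hit 11 before 0) = (1 − (8/5)^2) / (1 − (8/5)^11) = 25390625/2847035489

Let u_k denote P(reach 11 before 0 | start at k). Boundary: u_0 = 0, u_11 = 1. Recurrence: u_k = 5/13·u_{k+1} + 8/13·u_{k-1} for 1 ≤ k ≤ 10. Try u_k = A + B·r^k with r = q/p = (8/13)/(5/13) = 8/5. Substitution satisfies the recurrence; boundary conditions give:
  u_k = (1 − r^k) / (1 − r^N) = (1 − (8/5)^2) / (1 − (8/5)^11) = 25390625/2847035489.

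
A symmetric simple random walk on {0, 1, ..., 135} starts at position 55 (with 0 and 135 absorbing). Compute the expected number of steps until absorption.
E[τ | X_0 = 55] = 4400

Let v_k = E[τ | X_0 = k]. Boundary: v_0 = v_135 = 0. Recurrence: v_k = 1 + (v_{k-1} + v_{k+1})/2 for 1 ≤ k ≤ 134. The particular solution to v_k − (v_{k-1} + v_{k+1})/2 = 1 is v_k = −k^2. Adding homogeneous solution A + B k and matching boundaries gives v_k = k (135 − k). Substituting k = 55: v_55 = 55 · 80 = 4400.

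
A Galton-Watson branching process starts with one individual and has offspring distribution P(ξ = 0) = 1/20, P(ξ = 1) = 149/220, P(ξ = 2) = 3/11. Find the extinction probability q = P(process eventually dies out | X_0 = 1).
q = 11/60

The pgf is f(s) = 1/20 + 149/220·s + 3/11·s². The extinction probability q is the smallest fixed point of f in [0, 1]. Setting s = f(s):
  3/11·s² + (149/220 − 1)·s + 1/20 = 0
  3/11·s² − (1/20 + 3/11)·s + 1/20 = 0
which factors as (s − 1)·(3/11·s − 1/20) = 0, giving roots s = 1 and s = (1/20)/(3/11) = 11/60.
Mean offspring μ = 149/220 + 2·3/11 = 269/220 > 1 (supercritical), so q < 1. The extinction probability is the smaller root: q = (1/20)/(3/11) = 11/60.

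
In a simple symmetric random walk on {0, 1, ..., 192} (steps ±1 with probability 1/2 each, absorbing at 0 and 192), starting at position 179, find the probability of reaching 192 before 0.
P(hit 192 before 0) = 179/192

Let u_k = P(hit 192 before 0 | start at k). Then u_0 = 0, u_192 = 1, and u_k = u_{k-1}/2 + u_{k+1}/2 for 1 ≤ k ≤ 191. This harmonic recurrence is solved by u_k = k/192, giving u_179 = 179/192.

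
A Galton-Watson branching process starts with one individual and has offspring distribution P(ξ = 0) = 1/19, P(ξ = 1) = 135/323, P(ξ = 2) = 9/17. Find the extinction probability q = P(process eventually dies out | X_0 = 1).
q = 17/171

The pgf is f(s) = 1/19 + 135/323·s + 9/17·s². The extinction probability q is the smallest fixed point of f in [0, 1]. Setting s = f(s):
  9/17·s² + (135/323 − 1)·s + 1/19 = 0
  9/17·s² − (1/19 + 9/17)·s + 1/19 = 0
which factors as (s − 1)·(9/17·s − 1/19) = 0, giving roots s = 1 and s = (1/19)/(9/17) = 17/171.
Mean offspring μ = 135/323 + 2·9/17 = 477/323 > 1 (supercritical), so q < 1. The extinction probability is the smaller root: q = (1/19)/(9/17) = 17/171.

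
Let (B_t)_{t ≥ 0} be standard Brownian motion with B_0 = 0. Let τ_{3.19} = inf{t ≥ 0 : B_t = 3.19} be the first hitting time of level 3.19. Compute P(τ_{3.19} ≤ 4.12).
P(τ_{3.19} ≤ 4.12) = 2(1 − Φ(3.19/√4.12)) = 2(1 − Φ(1.5716)) ≈ 0.1160

By the reflection principle for standard BM, P(τ_b ≤ t) = 2 · P(B_t ≥ b). Since B_t ~ N(0, t), P(B_t ≥ 3.19) = 1 − Φ(3.19/√t) = 1 − Φ(3.19/√4.12) = 1 − Φ(1.5716) ≈ 0.05802. Doubling: P(τ_{3.19} ≤ 4.12) ≈ 2 · 0.05802 = 0.11604 ≈ 0.1160.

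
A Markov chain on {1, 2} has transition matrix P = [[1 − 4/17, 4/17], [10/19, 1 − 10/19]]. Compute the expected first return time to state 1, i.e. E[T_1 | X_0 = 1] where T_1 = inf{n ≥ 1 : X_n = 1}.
E[T_1 | X_0 = 1] = 1/π_1 = 123/85

For an irreducible recurrent Markov chain with stationary distribution π, E[T_i | X_0 = i] = 1/π_i (Kac's formula). Here π_1 = (10/19)/(4/17 + 10/19) = (10/19)/(246/323) = 85/123, so E[T_1 | X_0 = 1] = 1/π_1 = (4/17 + 10/19)/(10/19) = (246/323)/(10/19) = 123/85.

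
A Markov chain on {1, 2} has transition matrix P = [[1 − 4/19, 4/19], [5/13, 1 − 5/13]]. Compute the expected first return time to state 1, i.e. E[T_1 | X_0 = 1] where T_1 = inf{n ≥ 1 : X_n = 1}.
E[T_1 | X_0 = 1] = 1/π_1 = 147/95

For an irreducible recurrent Markov chain with stationary distribution π, E[T_i | X_0 = i] = 1/π_i (Kac's formula). Here π_1 = (5/13)/(4/19 + 5/13) = (5/13)/(147/247) = 95/147, so E[T_1 | X_0 = 1] = 1/π_1 = (4/19 + 5/13)/(5/13) = (147/247)/(5/13) = 147/95.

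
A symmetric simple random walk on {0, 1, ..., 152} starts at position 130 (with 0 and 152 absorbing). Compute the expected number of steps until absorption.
E[τ | X_0 = 130] = 2860

Let v_k = E[τ | X_0 = k]. Boundary: v_0 = v_152 = 0. Recurrence: v_k = 1 + (v_{k-1} + v_{k+1})/2 for 1 ≤ k ≤ 151. The particular solution to v_k − (v_{k-1} + v_{k+1})/2 = 1 is v_k = −k^2. Adding homogeneous solution A + B k and matching boundaries gives v_k = k (152 − k). Substituting k = 130: v_130 = 130 · 22 = 2860.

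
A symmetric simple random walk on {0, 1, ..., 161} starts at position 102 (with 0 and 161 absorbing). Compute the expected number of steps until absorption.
E[τ | X_0 = 102] = 6018

Let v_k = E[τ | X_0 = k]. Boundary: v_0 = v_161 = 0. Recurrence: v_k = 1 + (v_{k-1} + v_{k+1})/2 for 1 ≤ k ≤ 160. The particular solution to v_k − (v_{k-1} + v_{k+1})/2 = 1 is v_k = −k^2. Adding homogeneous solution A + B k and matching boundaries gives v_k = k (161 − k). Substituting k = 102: v_102 = 102 · 59 = 6018.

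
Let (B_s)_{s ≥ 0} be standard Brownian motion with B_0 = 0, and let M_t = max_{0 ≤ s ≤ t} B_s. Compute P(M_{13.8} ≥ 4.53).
P(M_{13.8} ≥ 4.53) = 2·P(B_{13.8} ≥ 4.53) = 2(1 − Φ(4.53/√13.8)) ≈ 0.2227

By the reflection principle for Brownian motion, P(M_t ≥ a) = 2 · P(B_t ≥ a) for a ≥ 0. Since B_t ~ N(0, t), P(B_t ≥ 4.53) = 1 − Φ(4.53/√t) = 1 − Φ(4.53/√13.8) = 1 − Φ(1.2194). So
  P(M_{13.8} ≥ 4.53) = 2(1 − Φ(1.2194)) ≈ 0.2227.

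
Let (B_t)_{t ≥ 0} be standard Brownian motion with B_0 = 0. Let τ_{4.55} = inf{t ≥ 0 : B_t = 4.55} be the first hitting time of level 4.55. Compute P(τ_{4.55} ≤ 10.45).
P(τ_{4.55} ≤ 10.45) = 2(1 − Φ(4.55/√10.45)) = 2(1 − Φ(1.4075)) ≈ 0.1593

By the reflection principle for standard BM, P(τ_b ≤ t) = 2 · P(B_t ≥ b). Since B_t ~ N(0, t), P(B_t ≥ 4.55) = 1 − Φ(4.55/√t) = 1 − Φ(4.55/√10.45) = 1 − Φ(1.4075) ≈ 0.07964. Doubling: P(τ_{4.55} ≤ 10.45) ≈ 2 · 0.07964 = 0.15928 ≈ 0.1593.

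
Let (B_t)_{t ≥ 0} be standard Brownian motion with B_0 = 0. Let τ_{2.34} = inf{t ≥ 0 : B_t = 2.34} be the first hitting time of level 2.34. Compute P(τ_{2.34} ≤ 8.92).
P(τ_{2.34} ≤ 8.92) = 2(1 − Φ(2.34/√8.92)) = 2(1 − Φ(0.7835)) ≈ 0.4333

By the reflection principle for standard BM, P(τ_b ≤ t) = 2 · P(B_t ≥ b). Since B_t ~ N(0, t), P(B_t ≥ 2.34) = 1 − Φ(2.34/√t) = 1 − Φ(2.34/√8.92) = 1 − Φ(0.7835) ≈ 0.21667. Doubling: P(τ_{2.34} ≤ 8.92) ≈ 2 · 0.21667 = 0.43334 ≈ 0.4333.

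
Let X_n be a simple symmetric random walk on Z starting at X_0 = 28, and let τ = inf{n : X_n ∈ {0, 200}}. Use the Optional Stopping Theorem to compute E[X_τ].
E[X_τ] = 28

X_n is a martingale and τ is a bounded-mean stopping time (indeed τ is finite a.s. with bounded expectation since the walk is in a bounded region). By the OST, E[X_τ] = E[X_0] = 28. Equivalently: E[X_τ] = 200 · P(hit 200 first) + 0 · P(hit 0 first) = 200 · (28/200) = 28.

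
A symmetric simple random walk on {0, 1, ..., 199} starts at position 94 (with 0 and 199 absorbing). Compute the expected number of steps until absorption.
E[τ | X_0 = 94] = 9870

Let v_k = E[τ | X_0 = k]. Boundary: v_0 = v_199 = 0. Recurrence: v_k = 1 + (v_{k-1} + v_{k+1})/2 for 1 ≤ k ≤ 198. The particular solution to v_k − (v_{k-1} + v_{k+1})/2 = 1 is v_k = −k^2. Adding homogeneous solution A + B k and matching boundaries gives v_k = k (199 − k). Substituting k = 94: v_94 = 94 · 105 = 9870.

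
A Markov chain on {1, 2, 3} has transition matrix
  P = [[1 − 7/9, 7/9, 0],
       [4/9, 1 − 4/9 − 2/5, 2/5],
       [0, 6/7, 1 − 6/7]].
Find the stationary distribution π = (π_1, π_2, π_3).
π = (30/107, 105/214, 49/214)

This is a birth-death chain on three states, which satisfies detailed balance: π_1 · P_{12} = π_2 · P_{21} and π_2 · P_{23} = π_3 · P_{32}.
From π_1 · 7/9 = π_2 · 4/9: π_2/π_1 = (7/9)/(4/9) = 7/4.
From π_2 · 2/5 = π_3 · 6/7: π_3/π_2 = (2/5)/(6/7) = 7/15.
Take π_1 proportional to 1; then unnormalized π = (1, 7/4, 49/60). Normalize by dividing by the sum 107/30:
  π = (30/107, 105/214, 49/214).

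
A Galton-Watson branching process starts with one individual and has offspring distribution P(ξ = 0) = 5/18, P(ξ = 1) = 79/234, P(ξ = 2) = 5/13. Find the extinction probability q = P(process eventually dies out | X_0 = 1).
q = 13/18

The pgf is f(s) = 5/18 + 79/234·s + 5/13·s². The extinction probability q is the smallest fixed point of f in [0, 1]. Setting s = f(s):
  5/13·s² + (79/234 − 1)·s + 5/18 = 0
  5/13·s² − (5/18 + 5/13)·s + 5/18 = 0
which factors as (s − 1)·(5/13·s − 5/18) = 0, giving roots s = 1 and s = (5/18)/(5/13) = 13/18.
Mean offspring μ = 79/234 + 2·5/13 = 259/234 > 1 (supercritical), so q < 1. The extinction probability is the smaller root: q = (5/18)/(5/13) = 13/18.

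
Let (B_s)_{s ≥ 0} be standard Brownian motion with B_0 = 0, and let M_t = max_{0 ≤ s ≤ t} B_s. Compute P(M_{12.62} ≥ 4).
P(M_{12.62} ≥ 4) = 2·P(B_{12.62} ≥ 4) = 2(1 − Φ(4/√12.62)) ≈ 0.2602

By the reflection principle for Brownian motion, P(M_t ≥ a) = 2 · P(B_t ≥ a) for a ≥ 0. Since B_t ~ N(0, t), P(B_t ≥ 4) = 1 − Φ(4/√t) = 1 − Φ(4/√12.62) = 1 − Φ(1.1260). So
  P(M_{12.62} ≥ 4) = 2(1 − Φ(1.1260)) ≈ 0.2602.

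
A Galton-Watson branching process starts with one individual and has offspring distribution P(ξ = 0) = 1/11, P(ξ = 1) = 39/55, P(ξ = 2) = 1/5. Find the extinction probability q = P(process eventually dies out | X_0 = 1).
q = 5/11

The pgf is f(s) = 1/11 + 39/55·s + 1/5·s². The extinction probability q is the smallest fixed point of f in [0, 1]. Setting s = f(s):
  1/5·s² + (39/55 − 1)·s + 1/11 = 0
  1/5·s² − (1/11 + 1/5)·s + 1/11 = 0
which factors as (s − 1)·(1/5·s − 1/11) = 0, giving roots s = 1 and s = (1/11)/(1/5) = 5/11.
Mean offspring μ = 39/55 + 2·1/5 = 61/55 > 1 (supercritical), so q < 1. The extinction probability is the smaller root: q = (1/11)/(1/5) = 5/11.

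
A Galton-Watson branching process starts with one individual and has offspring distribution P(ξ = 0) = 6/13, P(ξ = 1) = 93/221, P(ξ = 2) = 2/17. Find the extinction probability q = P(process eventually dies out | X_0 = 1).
q = 1

Mean offspring μ = 0·6/13 + 1·93/221 + 2·2/17 = 145/221 ≤ 1. For μ ≤ 1 with offspring not concentrated at 1, the Galton-Watson process goes extinct almost surely, so q = 1.
(Algebraic check: The pgf is f(s) = 6/13 + 93/221·s + 2/17·s². The extinction probability q is the smallest fixed point of f in [0, 1]. Setting s = f(s):
  2/17·s² + (93/221 − 1)·s + 6/13 = 0
  2/17·s² − (6/13 + 2/17)·s + 6/13 = 0
which factors as (s − 1)·(2/17·s − 6/13) = 0, giving roots s = 1 and s = (6/13)/(2/17) = 51/13. Since 51/13 ≥ 1, the smallest root in [0, 1] is s = 1.)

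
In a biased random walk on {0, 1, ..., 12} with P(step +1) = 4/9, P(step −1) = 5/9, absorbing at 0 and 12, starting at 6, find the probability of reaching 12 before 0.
P(hit 12 before 0) = (1 − (5/4)^6) / (1 − (5/4)^12) = 4096/19721

Let u_k denote P(reach 12 before 0 | start at k). Boundary: u_0 = 0, u_12 = 1. Recurrence: u_k = 4/9·u_{k+1} + 5/9·u_{k-1} for 1 ≤ k ≤ 11. Try u_k = A + B·r^k with r = q/p = (5/9)/(4/9) = 5/4. Substitution satisfies the recurrence; boundary conditions give:
  u_k = (1 − r^k) / (1 − r^N) = (1 − (5/4)^6) / (1 − (5/4)^12) = 4096/19721.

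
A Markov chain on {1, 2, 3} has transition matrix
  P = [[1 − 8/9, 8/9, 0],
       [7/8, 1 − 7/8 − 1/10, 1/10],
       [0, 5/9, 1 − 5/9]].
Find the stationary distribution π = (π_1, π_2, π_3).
π = (1575/3463, 1600/3463, 288/3463)

This is a birth-death chain on three states, which satisfies detailed balance: π_1 · P_{12} = π_2 · P_{21} and π_2 · P_{23} = π_3 · P_{32}.
From π_1 · 8/9 = π_2 · 7/8: π_2/π_1 = (8/9)/(7/8) = 64/63.
From π_2 · 1/10 = π_3 · 5/9: π_3/π_2 = (1/10)/(5/9) = 9/50.
Take π_1 proportional to 1; then unnormalized π = (1, 64/63, 32/175). Normalize by dividing by the sum 3463/1575:
  π = (1575/3463, 1600/3463, 288/3463).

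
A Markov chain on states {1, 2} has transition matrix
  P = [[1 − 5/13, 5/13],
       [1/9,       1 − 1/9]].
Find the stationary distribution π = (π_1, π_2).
π_1 = 13/58, π_2 = 45/58

Solve πP = π with π_1 + π_2 = 1. From πP = π: π_1 · (1 − 5/13) + π_2 · 1/9 = π_1 ⇒ π_2 · 1/9 = π_1 · 5/13 ⇒ π_2/π_1 = (5/13)/(1/9) = 45/13. Together with π_1 + π_2 = 1:
  π_1 = (1/9)/(5/13 + 1/9) = (1/9)/(58/117) = 13/58,
  π_2 = (5/13)/(5/13 + 1/9) = (5/13)/(58/117) = 45/58.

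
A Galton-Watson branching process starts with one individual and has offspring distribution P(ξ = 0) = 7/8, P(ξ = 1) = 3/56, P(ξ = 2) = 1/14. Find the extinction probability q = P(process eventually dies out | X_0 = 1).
q = 1

Mean offspring μ = 0·7/8 + 1·3/56 + 2·1/14 = 11/56 ≤ 1. For μ ≤ 1 with offspring not concentrated at 1, the Galton-Watson process goes extinct almost surely, so q = 1.
(Algebraic check: The pgf is f(s) = 7/8 + 3/56·s + 1/14·s². The extinction probability q is the smallest fixed point of f in [0, 1]. Setting s = f(s):
  1/14·s² + (3/56 − 1)·s + 7/8 = 0
  1/14·s² − (7/8 + 1/14)·s + 7/8 = 0
which factors as (s − 1)·(1/14·s − 7/8) = 0, giving roots s = 1 and s = (7/8)/(1/14) = 49/4. Since 49/4 ≥ 1, the smallest root in [0, 1] is s = 1.)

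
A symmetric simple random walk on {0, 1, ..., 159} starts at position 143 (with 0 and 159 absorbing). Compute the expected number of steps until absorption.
E[τ | X_0 = 143] = 2288

Let v_k = E[τ | X_0 = k]. Boundary: v_0 = v_159 = 0. Recurrence: v_k = 1 + (v_{k-1} + v_{k+1})/2 for 1 ≤ k ≤ 158. The particular solution to v_k − (v_{k-1} + v_{k+1})/2 = 1 is v_k = −k^2. Adding homogeneous solution A + B k and matching boundaries gives v_k = k (159 − k). Substituting k = 143: v_143 = 143 · 16 = 2288.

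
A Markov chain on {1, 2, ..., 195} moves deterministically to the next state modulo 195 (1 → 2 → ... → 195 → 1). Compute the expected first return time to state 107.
E[T_107 | X_0 = 107] = 195

The chain cycles deterministically, so starting at state 107 it returns in exactly 195 steps. Equivalently, the stationary distribution is uniform π_j = 1/195 for every state j, so by Kac's formula E[T_107] = 1/π_107 = 195.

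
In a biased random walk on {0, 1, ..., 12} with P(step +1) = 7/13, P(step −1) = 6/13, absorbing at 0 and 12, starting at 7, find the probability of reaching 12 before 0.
P(hit 12 before 0) = (1 − (6/7)^7) / (1 − (6/7)^12) = 9136402849/11664504865

Let u_k denote P(reach 12 before 0 | start at k). Boundary: u_0 = 0, u_12 = 1. Recurrence: u_k = 7/13·u_{k+1} + 6/13·u_{k-1} for 1 ≤ k ≤ 11. Try u_k = A + B·r^k with r = q/p = (6/13)/(7/13) = 6/7. Substitution satisfies the recurrence; boundary conditions give:
  u_k = (1 − r^k) / (1 − r^N) = (1 − (6/7)^7) / (1 − (6/7)^12) = 9136402849/11664504865.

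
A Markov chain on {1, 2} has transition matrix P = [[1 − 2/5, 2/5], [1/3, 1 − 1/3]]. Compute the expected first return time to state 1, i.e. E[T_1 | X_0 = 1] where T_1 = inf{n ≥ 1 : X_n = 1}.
E[T_1 | X_0 = 1] = 1/π_1 = 11/5

For an irreducible recurrent Markov chain with stationary distribution π, E[T_i | X_0 = i] = 1/π_i (Kac's formula). Here π_1 = (1/3)/(2/5 + 1/3) = (1/3)/(11/15) = 5/11, so E[T_1 | X_0 = 1] = 1/π_1 = (2/5 + 1/3)/(1/3) = (11/15)/(1/3) = 11/5.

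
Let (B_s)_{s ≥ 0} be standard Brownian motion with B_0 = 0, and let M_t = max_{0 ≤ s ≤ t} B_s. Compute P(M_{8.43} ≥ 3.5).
P(M_{8.43} ≥ 3.5) = 2·P(B_{8.43} ≥ 3.5) = 2(1 − Φ(3.5/√8.43)) ≈ 0.2280

By the reflection principle for Brownian motion, P(M_t ≥ a) = 2 · P(B_t ≥ a) for a ≥ 0. Since B_t ~ N(0, t), P(B_t ≥ 3.5) = 1 − Φ(3.5/√t) = 1 − Φ(3.5/√8.43) = 1 − Φ(1.2055). So
  P(M_{8.43} ≥ 3.5) = 2(1 − Φ(1.2055)) ≈ 0.2280.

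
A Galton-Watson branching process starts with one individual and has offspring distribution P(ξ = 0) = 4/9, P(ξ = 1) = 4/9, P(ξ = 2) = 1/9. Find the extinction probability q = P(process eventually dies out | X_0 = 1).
q = 1

Mean offspring μ = 0·4/9 + 1·4/9 + 2·1/9 = 2/3 ≤ 1. For μ ≤ 1 with offspring not concentrated at 1, the Galton-Watson process goes extinct almost surely, so q = 1.
(Algebraic check: The pgf is f(s) = 4/9 + 4/9·s + 1/9·s². The extinction probability q is the smallest fixed point of f in [0, 1]. Setting s = f(s):
  1/9·s² + (4/9 − 1)·s + 4/9 = 0
  1/9·s² − (4/9 + 1/9)·s + 4/9 = 0
which factors as (s − 1)·(1/9·s − 4/9) = 0, giving roots s = 1 and s = (4/9)/(1/9) = 4. Since 4 ≥ 1, the smallest root in [0, 1] is s = 1.)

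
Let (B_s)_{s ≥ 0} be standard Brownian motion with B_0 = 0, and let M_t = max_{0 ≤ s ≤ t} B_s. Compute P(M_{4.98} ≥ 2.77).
P(M_{4.98} ≥ 2.77) = 2·P(B_{4.98} ≥ 2.77) = 2(1 − Φ(2.77/√4.98)) ≈ 0.2145

By the reflection principle for Brownian motion, P(M_t ≥ a) = 2 · P(B_t ≥ a) for a ≥ 0. Since B_t ~ N(0, t), P(B_t ≥ 2.77) = 1 − Φ(2.77/√t) = 1 − Φ(2.77/√4.98) = 1 − Φ(1.2413). So
  P(M_{4.98} ≥ 2.77) = 2(1 − Φ(1.2413)) ≈ 0.2145.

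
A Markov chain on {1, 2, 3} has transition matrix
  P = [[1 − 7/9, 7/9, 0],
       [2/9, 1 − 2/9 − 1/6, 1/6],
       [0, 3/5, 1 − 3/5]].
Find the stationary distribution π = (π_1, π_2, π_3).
π = (36/197, 126/197, 35/197)

This is a birth-death chain on three states, which satisfies detailed balance: π_1 · P_{12} = π_2 · P_{21} and π_2 · P_{23} = π_3 · P_{32}.
From π_1 · 7/9 = π_2 · 2/9: π_2/π_1 = (7/9)/(2/9) = 7/2.
From π_2 · 1/6 = π_3 · 3/5: π_3/π_2 = (1/6)/(3/5) = 5/18.
Take π_1 proportional to 1; then unnormalized π = (1, 7/2, 35/36). Normalize by dividing by the sum 197/36:
  π = (36/197, 126/197, 35/197).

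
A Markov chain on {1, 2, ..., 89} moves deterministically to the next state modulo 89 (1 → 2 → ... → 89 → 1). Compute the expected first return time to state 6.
E[T_6 | X_0 = 6] = 89

The chain cycles deterministically, so starting at state 6 it returns in exactly 89 steps. Equivalently, the stationary distribution is uniform π_j = 1/89 for every state j, so by Kac's formula E[T_6] = 1/π_6 = 89.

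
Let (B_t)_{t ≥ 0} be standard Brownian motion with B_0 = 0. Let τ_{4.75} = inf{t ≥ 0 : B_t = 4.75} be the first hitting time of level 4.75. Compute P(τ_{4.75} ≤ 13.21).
P(τ_{4.75} ≤ 13.21) = 2(1 − Φ(4.75/√13.21)) = 2(1 − Φ(1.3069)) ≈ 0.1912

By the reflection principle for standard BM, P(τ_b ≤ t) = 2 · P(B_t ≥ b). Since B_t ~ N(0, t), P(B_t ≥ 4.75) = 1 − Φ(4.75/√t) = 1 − Φ(4.75/√13.21) = 1 − Φ(1.3069) ≈ 0.09562. Doubling: P(τ_{4.75} ≤ 13.21) ≈ 2 · 0.09562 = 0.19124 ≈ 0.1912.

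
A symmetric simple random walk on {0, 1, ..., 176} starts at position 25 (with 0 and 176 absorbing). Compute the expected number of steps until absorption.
E[τ | X_0 = 25] = 3775

Let v_k = E[τ | X_0 = k]. Boundary: v_0 = v_176 = 0. Recurrence: v_k = 1 + (v_{k-1} + v_{k+1})/2 for 1 ≤ k ≤ 175. The particular solution to v_k − (v_{k-1} + v_{k+1})/2 = 1 is v_k = −k^2. Adding homogeneous solution A + B k and matching boundaries gives v_k = k (176 − k). Substituting k = 25: v_25 = 25 · 151 = 3775.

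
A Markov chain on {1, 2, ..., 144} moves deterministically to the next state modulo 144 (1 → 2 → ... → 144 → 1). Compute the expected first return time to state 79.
E[T_79 | X_0 = 79] = 144

The chain cycles deterministically, so starting at state 79 it returns in exactly 144 steps. Equivalently, the stationary distribution is uniform π_j = 1/144 for every state j, so by Kac's formula E[T_79] = 1/π_79 = 144.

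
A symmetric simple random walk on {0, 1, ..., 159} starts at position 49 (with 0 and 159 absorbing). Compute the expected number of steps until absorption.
E[τ | X_0 = 49] = 5390

Let v_k = E[τ | X_0 = k]. Boundary: v_0 = v_159 = 0. Recurrence: v_k = 1 + (v_{k-1} + v_{k+1})/2 for 1 ≤ k ≤ 158. The particular solution to v_k − (v_{k-1} + v_{k+1})/2 = 1 is v_k = −k^2. Adding homogeneous solution A + B k and matching boundaries gives v_k = k (159 − k). Substituting k = 49: v_49 = 49 · 110 = 5390.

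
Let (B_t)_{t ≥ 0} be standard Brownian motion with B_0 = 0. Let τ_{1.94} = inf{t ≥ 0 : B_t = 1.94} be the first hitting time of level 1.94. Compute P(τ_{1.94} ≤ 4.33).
P(τ_{1.94} ≤ 4.33) = 2(1 − Φ(1.94/√4.33)) = 2(1 − Φ(0.9323)) ≈ 0.3512

By the reflection principle for standard BM, P(τ_b ≤ t) = 2 · P(B_t ≥ b). Since B_t ~ N(0, t), P(B_t ≥ 1.94) = 1 − Φ(1.94/√t) = 1 − Φ(1.94/√4.33) = 1 − Φ(0.9323) ≈ 0.17559. Doubling: P(τ_{1.94} ≤ 4.33) ≈ 2 · 0.17559 = 0.35118 ≈ 0.3512.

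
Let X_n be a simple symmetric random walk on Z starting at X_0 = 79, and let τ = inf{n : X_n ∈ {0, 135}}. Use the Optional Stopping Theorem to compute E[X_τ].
E[X_τ] = 79

X_n is a martingale and τ is a bounded-mean stopping time (indeed τ is finite a.s. with bounded expectation since the walk is in a bounded region). By the OST, E[X_τ] = E[X_0] = 79. Equivalently: E[X_τ] = 135 · P(hit 135 first) + 0 · P(hit 0 first) = 135 · (79/135) = 79.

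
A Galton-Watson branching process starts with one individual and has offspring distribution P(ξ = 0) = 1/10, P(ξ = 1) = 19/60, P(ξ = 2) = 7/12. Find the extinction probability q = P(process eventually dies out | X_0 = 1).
q = 6/35

The pgf is f(s) = 1/10 + 19/60·s + 7/12·s². The extinction probability q is the smallest fixed point of f in [0, 1]. Setting s = f(s):
  7/12·s² + (19/60 − 1)·s + 1/10 = 0
  7/12·s² − (1/10 + 7/12)·s + 1/10 = 0
which factors as (s − 1)·(7/12·s − 1/10) = 0, giving roots s = 1 and s = (1/10)/(7/12) = 6/35.
Mean offspring μ = 19/60 + 2·7/12 = 89/60 > 1 (supercritical), so q < 1. The extinction probability is the smaller root: q = (1/10)/(7/12) = 6/35.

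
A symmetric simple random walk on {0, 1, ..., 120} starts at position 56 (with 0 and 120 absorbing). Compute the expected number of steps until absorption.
E[τ | X_0 = 56] = 3584

Let v_k = E[τ | X_0 = k]. Boundary: v_0 = v_120 = 0. Recurrence: v_k = 1 + (v_{k-1} + v_{k+1})/2 for 1 ≤ k ≤ 119. The particular solution to v_k − (v_{k-1} + v_{k+1})/2 = 1 is v_k = −k^2. Adding homogeneous solution A + B k and matching boundaries gives v_k = k (120 − k). Substituting k = 56: v_56 = 56 · 64 = 3584.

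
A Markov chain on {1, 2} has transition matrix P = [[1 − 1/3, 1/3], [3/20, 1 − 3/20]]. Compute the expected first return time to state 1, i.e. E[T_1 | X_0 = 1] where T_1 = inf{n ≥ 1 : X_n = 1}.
E[T_1 | X_0 = 1] = 1/π_1 = 29/9

For an irreducible recurrent Markov chain with stationary distribution π, E[T_i | X_0 = i] = 1/π_i (Kac's formula). Here π_1 = (3/20)/(1/3 + 3/20) = (3/20)/(29/60) = 9/29, so E[T_1 | X_0 = 1] = 1/π_1 = (1/3 + 3/20)/(3/20) = (29/60)/(3/20) = 29/9.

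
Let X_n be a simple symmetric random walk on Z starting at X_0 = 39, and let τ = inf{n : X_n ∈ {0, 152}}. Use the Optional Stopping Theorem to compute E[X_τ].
E[X_τ] = 39

X_n is a martingale and τ is a bounded-mean stopping time (indeed τ is finite a.s. with bounded expectation since the walk is in a bounded region). By the OST, E[X_τ] = E[X_0] = 39. Equivalently: E[X_τ] = 152 · P(hit 152 first) + 0 · P(hit 0 first) = 152 · (39/152) = 39.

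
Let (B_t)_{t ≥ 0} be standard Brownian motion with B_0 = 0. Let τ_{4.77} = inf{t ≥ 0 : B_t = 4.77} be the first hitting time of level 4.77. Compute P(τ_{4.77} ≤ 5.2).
P(τ_{4.77} ≤ 5.2) = 2(1 − Φ(4.77/√5.2)) = 2(1 − Φ(2.0918)) ≈ 0.0365

By the reflection principle for standard BM, P(τ_b ≤ t) = 2 · P(B_t ≥ b). Since B_t ~ N(0, t), P(B_t ≥ 4.77) = 1 − Φ(4.77/√t) = 1 − Φ(4.77/√5.2) = 1 − Φ(2.0918) ≈ 0.01823. Doubling: P(τ_{4.77} ≤ 5.2) ≈ 2 · 0.01823 = 0.03646 ≈ 0.0365.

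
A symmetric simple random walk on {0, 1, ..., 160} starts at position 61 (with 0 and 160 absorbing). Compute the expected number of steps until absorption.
E[τ | X_0 = 61] = 6039

Let v_k = E[τ | X_0 = k]. Boundary: v_0 = v_160 = 0. Recurrence: v_k = 1 + (v_{k-1} + v_{k+1})/2 for 1 ≤ k ≤ 159. The particular solution to v_k − (v_{k-1} + v_{k+1})/2 = 1 is v_k = −k^2. Adding homogeneous solution A + B k and matching boundaries gives v_k = k (160 − k). Substituting k = 61: v_61 = 61 · 99 = 6039.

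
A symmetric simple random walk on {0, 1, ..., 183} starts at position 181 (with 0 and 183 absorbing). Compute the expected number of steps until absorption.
E[τ | X_0 = 181] = 362

Let v_k = E[τ | X_0 = k]. Boundary: v_0 = v_183 = 0. Recurrence: v_k = 1 + (v_{k-1} + v_{k+1})/2 for 1 ≤ k ≤ 182. The particular solution to v_k − (v_{k-1} + v_{k+1})/2 = 1 is v_k = −k^2. Adding homogeneous solution A + B k and matching boundaries gives v_k = k (183 − k). Substituting k = 181: v_181 = 181 · 2 = 362.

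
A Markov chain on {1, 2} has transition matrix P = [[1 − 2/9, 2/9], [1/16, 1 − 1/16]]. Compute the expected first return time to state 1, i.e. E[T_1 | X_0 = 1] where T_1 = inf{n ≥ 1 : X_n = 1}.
E[T_1 | X_0 = 1] = 1/π_1 = 41/9

For an irreducible recurrent Markov chain with stationary distribution π, E[T_i | X_0 = i] = 1/π_i (Kac's formula). Here π_1 = (1/16)/(2/9 + 1/16) = (1/16)/(41/144) = 9/41, so E[T_1 | X_0 = 1] = 1/π_1 = (2/9 + 1/16)/(1/16) = (41/144)/(1/16) = 41/9.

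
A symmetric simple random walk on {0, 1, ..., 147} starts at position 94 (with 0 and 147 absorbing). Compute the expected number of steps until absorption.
E[τ | X_0 = 94] = 4982

Let v_k = E[τ | X_0 = k]. Boundary: v_0 = v_147 = 0. Recurrence: v_k = 1 + (v_{k-1} + v_{k+1})/2 for 1 ≤ k ≤ 146. The particular solution to v_k − (v_{k-1} + v_{k+1})/2 = 1 is v_k = −k^2. Adding homogeneous solution A + B k and matching boundaries gives v_k = k (147 − k). Substituting k = 94: v_94 = 94 · 53 = 4982.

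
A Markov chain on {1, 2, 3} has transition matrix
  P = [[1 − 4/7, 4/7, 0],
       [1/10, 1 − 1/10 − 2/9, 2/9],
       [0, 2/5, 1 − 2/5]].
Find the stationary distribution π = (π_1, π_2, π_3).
π = (9/89, 360/623, 200/623)

This is a birth-death chain on three states, which satisfies detailed balance: π_1 · P_{12} = π_2 · P_{21} and π_2 · P_{23} = π_3 · P_{32}.
From π_1 · 4/7 = π_2 · 1/10: π_2/π_1 = (4/7)/(1/10) = 40/7.
From π_2 · 2/9 = π_3 · 2/5: π_3/π_2 = (2/9)/(2/5) = 5/9.
Take π_1 proportional to 1; then unnormalized π = (1, 40/7, 200/63). Normalize by dividing by the sum 89/9:
  π = (9/89, 360/623, 200/623).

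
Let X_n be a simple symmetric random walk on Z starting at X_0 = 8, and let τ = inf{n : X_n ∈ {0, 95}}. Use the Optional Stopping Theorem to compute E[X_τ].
E[X_τ] = 8

X_n is a martingale and τ is a bounded-mean stopping time (indeed τ is finite a.s. with bounded expectation since the walk is in a bounded region). By the OST, E[X_τ] = E[X_0] = 8. Equivalently: E[X_τ] = 95 · P(hit 95 first) + 0 · P(hit 0 first) = 95 · (8/95) = 8.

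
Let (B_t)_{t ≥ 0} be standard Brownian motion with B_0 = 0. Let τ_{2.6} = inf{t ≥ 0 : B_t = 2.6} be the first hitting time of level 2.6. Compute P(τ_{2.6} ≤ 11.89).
P(τ_{2.6} ≤ 11.89) = 2(1 − Φ(2.6/√11.89)) = 2(1 − Φ(0.7540)) ≈ 0.4508

By the reflection principle for standard BM, P(τ_b ≤ t) = 2 · P(B_t ≥ b). Since B_t ~ N(0, t), P(B_t ≥ 2.6) = 1 − Φ(2.6/√t) = 1 − Φ(2.6/√11.89) = 1 − Φ(0.7540) ≈ 0.22542. Doubling: P(τ_{2.6} ≤ 11.89) ≈ 2 · 0.22542 = 0.45084 ≈ 0.4508.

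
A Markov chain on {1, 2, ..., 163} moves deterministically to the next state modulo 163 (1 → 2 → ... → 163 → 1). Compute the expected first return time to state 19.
E[T_19 | X_0 = 19] = 163

The chain cycles deterministically, so starting at state 19 it returns in exactly 163 steps. Equivalently, the stationary distribution is uniform π_j = 1/163 for every state j, so by Kac's formula E[T_19] = 1/π_19 = 163.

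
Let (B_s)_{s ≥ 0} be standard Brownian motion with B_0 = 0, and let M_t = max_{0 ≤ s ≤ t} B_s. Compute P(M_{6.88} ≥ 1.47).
P(M_{6.88} ≥ 1.47) = 2·P(B_{6.88} ≥ 1.47) = 2(1 − Φ(1.47/√6.88)) ≈ 0.5752

By the reflection principle for Brownian motion, P(M_t ≥ a) = 2 · P(B_t ≥ a) for a ≥ 0. Since B_t ~ N(0, t), P(B_t ≥ 1.47) = 1 − Φ(1.47/√t) = 1 − Φ(1.47/√6.88) = 1 − Φ(0.5604). So
  P(M_{6.88} ≥ 1.47) = 2(1 − Φ(0.5604)) ≈ 0.5752.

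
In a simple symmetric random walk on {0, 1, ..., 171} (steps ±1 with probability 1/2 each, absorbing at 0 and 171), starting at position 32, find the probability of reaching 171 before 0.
P(hit 171 before 0) = 32/171

Let u_k = P(hit 171 before 0 | start at k). Then u_0 = 0, u_171 = 1, and u_k = u_{k-1}/2 + u_{k+1}/2 for 1 ≤ k ≤ 170. This harmonic recurrence is solved by u_k = k/171, giving u_32 = 32/171.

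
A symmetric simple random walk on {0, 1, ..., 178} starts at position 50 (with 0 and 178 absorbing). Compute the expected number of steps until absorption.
E[τ | X_0 = 50] = 6400

Let v_k = E[τ | X_0 = k]. Boundary: v_0 = v_178 = 0. Recurrence: v_k = 1 + (v_{k-1} + v_{k+1})/2 for 1 ≤ k ≤ 177. The particular solution to v_k − (v_{k-1} + v_{k+1})/2 = 1 is v_k = −k^2. Adding homogeneous solution A + B k and matching boundaries gives v_k = k (178 − k). Substituting k = 50: v_50 = 50 · 128 = 6400.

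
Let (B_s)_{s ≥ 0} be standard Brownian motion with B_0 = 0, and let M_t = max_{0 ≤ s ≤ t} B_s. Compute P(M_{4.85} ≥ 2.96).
P(M_{4.85} ≥ 2.96) = 2·P(B_{4.85} ≥ 2.96) = 2(1 − Φ(2.96/√4.85)) ≈ 0.1789

By the reflection principle for Brownian motion, P(M_t ≥ a) = 2 · P(B_t ≥ a) for a ≥ 0. Since B_t ~ N(0, t), P(B_t ≥ 2.96) = 1 − Φ(2.96/√t) = 1 − Φ(2.96/√4.85) = 1 − Φ(1.3441). So
  P(M_{4.85} ≥ 2.96) = 2(1 − Φ(1.3441)) ≈ 0.1789.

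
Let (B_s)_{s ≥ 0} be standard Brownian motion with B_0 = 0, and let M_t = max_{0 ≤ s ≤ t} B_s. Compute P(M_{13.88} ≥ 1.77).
P(M_{13.88} ≥ 1.77) = 2·P(B_{13.88} ≥ 1.77) = 2(1 − Φ(1.77/√13.88)) ≈ 0.6347

By the reflection principle for Brownian motion, P(M_t ≥ a) = 2 · P(B_t ≥ a) for a ≥ 0. Since B_t ~ N(0, t), P(B_t ≥ 1.77) = 1 − Φ(1.77/√t) = 1 − Φ(1.77/√13.88) = 1 − Φ(0.4751). So
  P(M_{13.88} ≥ 1.77) = 2(1 − Φ(0.4751)) ≈ 0.6347.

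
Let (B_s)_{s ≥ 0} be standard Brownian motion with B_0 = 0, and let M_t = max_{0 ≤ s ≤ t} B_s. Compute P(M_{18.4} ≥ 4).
P(M_{18.4} ≥ 4) = 2·P(B_{18.4} ≥ 4) = 2(1 − Φ(4/√18.4)) ≈ 0.3511

By the reflection principle for Brownian motion, P(M_t ≥ a) = 2 · P(B_t ≥ a) for a ≥ 0. Since B_t ~ N(0, t), P(B_t ≥ 4) = 1 − Φ(4/√t) = 1 − Φ(4/√18.4) = 1 − Φ(0.9325). So
  P(M_{18.4} ≥ 4) = 2(1 − Φ(0.9325)) ≈ 0.3511.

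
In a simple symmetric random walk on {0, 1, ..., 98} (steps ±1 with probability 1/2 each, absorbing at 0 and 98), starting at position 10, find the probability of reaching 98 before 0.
P(hit 98 before 0) = 10/98 = 5/49

Let u_k = P(hit 98 before 0 | start at k). Then u_0 = 0, u_98 = 1, and u_k = u_{k-1}/2 + u_{k+1}/2 for 1 ≤ k ≤ 97. This harmonic recurrence is solved by u_k = k/98, giving u_10 = 10/98 = 5/49.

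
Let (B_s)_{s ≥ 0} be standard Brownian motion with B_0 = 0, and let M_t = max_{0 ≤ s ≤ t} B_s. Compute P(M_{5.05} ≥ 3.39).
P(M_{5.05} ≥ 3.39) = 2·P(B_{5.05} ≥ 3.39) = 2(1 − Φ(3.39/√5.05)) ≈ 0.1314

By the reflection principle for Brownian motion, P(M_t ≥ a) = 2 · P(B_t ≥ a) for a ≥ 0. Since B_t ~ N(0, t), P(B_t ≥ 3.39) = 1 − Φ(3.39/√t) = 1 − Φ(3.39/√5.05) = 1 − Φ(1.5085). So
  P(M_{5.05} ≥ 3.39) = 2(1 − Φ(1.5085)) ≈ 0.1314.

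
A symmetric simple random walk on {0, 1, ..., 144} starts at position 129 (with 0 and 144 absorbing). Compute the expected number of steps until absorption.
E[τ | X_0 = 129] = 1935

Let v_k = E[τ | X_0 = k]. Boundary: v_0 = v_144 = 0. Recurrence: v_k = 1 + (v_{k-1} + v_{k+1})/2 for 1 ≤ k ≤ 143. The particular solution to v_k − (v_{k-1} + v_{k+1})/2 = 1 is v_k = −k^2. Adding homogeneous solution A + B k and matching boundaries gives v_k = k (144 − k). Substituting k = 129: v_129 = 129 · 15 = 1935.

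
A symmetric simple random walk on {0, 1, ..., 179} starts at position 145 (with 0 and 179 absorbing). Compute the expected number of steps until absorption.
E[τ | X_0 = 145] = 4930

Let v_k = E[τ | X_0 = k]. Boundary: v_0 = v_179 = 0. Recurrence: v_k = 1 + (v_{k-1} + v_{k+1})/2 for 1 ≤ k ≤ 178. The particular solution to v_k − (v_{k-1} + v_{k+1})/2 = 1 is v_k = −k^2. Adding homogeneous solution A + B k and matching boundaries gives v_k = k (179 − k). Substituting k = 145: v_145 = 145 · 34 = 4930.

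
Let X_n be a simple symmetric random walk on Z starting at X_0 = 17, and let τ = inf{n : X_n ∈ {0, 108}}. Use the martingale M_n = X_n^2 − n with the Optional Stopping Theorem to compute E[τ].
E[τ] = 1547

M_n = X_n^2 − n is a martingale (since E[X_{n+1}^2 | F_n] = X_n^2 + 1). By OST (τ has finite mean in a bounded region), E[M_τ] = E[M_0] = X_0^2 − 0 = 17^2 = 289. Also E[M_τ] = E[X_τ^2] − E[τ]. The walk exits at 0 or 108, with P(hit 108 first) = 17/108, so E[X_τ^2] = 108^2 · 17/108 + 0 = 1836. Thus E[τ] = E[X_τ^2] − E[M_τ] = 1836 − 289 = 1547 = 17(108 − 17) = 1547.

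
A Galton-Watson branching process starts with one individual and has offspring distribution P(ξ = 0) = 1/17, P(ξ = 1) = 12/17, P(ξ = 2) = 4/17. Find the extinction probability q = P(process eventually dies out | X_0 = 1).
q = 1/4

The pgf is f(s) = 1/17 + 12/17·s + 4/17·s². The extinction probability q is the smallest fixed point of f in [0, 1]. Setting s = f(s):
  4/17·s² + (12/17 − 1)·s + 1/17 = 0
  4/17·s² − (1/17 + 4/17)·s + 1/17 = 0
which factors as (s − 1)·(4/17·s − 1/17) = 0, giving roots s = 1 and s = (1/17)/(4/17) = 1/4.
Mean offspring μ = 12/17 + 2·4/17 = 20/17 > 1 (supercritical), so q < 1. The extinction probability is the smaller root: q = (1/17)/(4/17) = 1/4.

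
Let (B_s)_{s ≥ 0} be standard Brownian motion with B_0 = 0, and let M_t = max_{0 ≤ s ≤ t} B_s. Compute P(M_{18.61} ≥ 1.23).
P(M_{18.61} ≥ 1.23) = 2·P(B_{18.61} ≥ 1.23) = 2(1 − Φ(1.23/√18.61)) ≈ 0.7756

By the reflection principle for Brownian motion, P(M_t ≥ a) = 2 · P(B_t ≥ a) for a ≥ 0. Since B_t ~ N(0, t), P(B_t ≥ 1.23) = 1 − Φ(1.23/√t) = 1 − Φ(1.23/√18.61) = 1 − Φ(0.2851). So
  P(M_{18.61} ≥ 1.23) = 2(1 − Φ(0.2851)) ≈ 0.7756.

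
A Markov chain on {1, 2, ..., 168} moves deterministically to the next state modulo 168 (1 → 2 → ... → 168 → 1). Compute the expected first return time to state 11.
E[T_11 | X_0 = 11] = 168

The chain cycles deterministically, so starting at state 11 it returns in exactly 168 steps. Equivalently, the stationary distribution is uniform π_j = 1/168 for every state j, so by Kac's formula E[T_11] = 1/π_11 = 168.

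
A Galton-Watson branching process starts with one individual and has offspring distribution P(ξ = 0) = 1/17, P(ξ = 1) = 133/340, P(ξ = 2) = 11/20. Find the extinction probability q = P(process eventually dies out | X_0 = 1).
q = 20/187

The pgf is f(s) = 1/17 + 133/340·s + 11/20·s². The extinction probability q is the smallest fixed point of f in [0, 1]. Setting s = f(s):
  11/20·s² + (133/340 − 1)·s + 1/17 = 0
  11/20·s² − (1/17 + 11/20)·s + 1/17 = 0
which factors as (s − 1)·(11/20·s − 1/17) = 0, giving roots s = 1 and s = (1/17)/(11/20) = 20/187.
Mean offspring μ = 133/340 + 2·11/20 = 507/340 > 1 (supercritical), so q < 1. The extinction probability is the smaller root: q = (1/17)/(11/20) = 20/187.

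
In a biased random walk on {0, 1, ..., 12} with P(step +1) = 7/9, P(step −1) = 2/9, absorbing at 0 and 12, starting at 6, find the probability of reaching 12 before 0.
P(hit 12 before 0) = (1 − (2/7)^6) / (1 − (2/7)^12) = 117649/117713

Let u_k denote P(reach 12 before 0 | start at k). Boundary: u_0 = 0, u_12 = 1. Recurrence: u_k = 7/9·u_{k+1} + 2/9·u_{k-1} for 1 ≤ k ≤ 11. Try u_k = A + B·r^k with r = q/p = (2/9)/(7/9) = 2/7. Substitution satisfies the recurrence; boundary conditions give:
  u_k = (1 − r^k) / (1 − r^N) = (1 − (2/7)^6) / (1 − (2/7)^12) = 117649/117713.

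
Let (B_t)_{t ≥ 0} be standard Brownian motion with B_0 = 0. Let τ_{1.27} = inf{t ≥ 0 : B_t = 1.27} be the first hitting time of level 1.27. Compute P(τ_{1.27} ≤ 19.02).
P(τ_{1.27} ≤ 19.02) = 2(1 − Φ(1.27/√19.02)) = 2(1 − Φ(0.2912)) ≈ 0.7709

By the reflection principle for standard BM, P(τ_b ≤ t) = 2 · P(B_t ≥ b). Since B_t ~ N(0, t), P(B_t ≥ 1.27) = 1 − Φ(1.27/√t) = 1 − Φ(1.27/√19.02) = 1 − Φ(0.2912) ≈ 0.38545. Doubling: P(τ_{1.27} ≤ 19.02) ≈ 2 · 0.38545 = 0.77090 ≈ 0.7709.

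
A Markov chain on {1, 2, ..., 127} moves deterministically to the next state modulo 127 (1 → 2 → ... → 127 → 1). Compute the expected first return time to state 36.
E[T_36 | X_0 = 36] = 127

The chain cycles deterministically, so starting at state 36 it returns in exactly 127 steps. Equivalently, the stationary distribution is uniform π_j = 1/127 for every state j, so by Kac's formula E[T_36] = 1/π_36 = 127.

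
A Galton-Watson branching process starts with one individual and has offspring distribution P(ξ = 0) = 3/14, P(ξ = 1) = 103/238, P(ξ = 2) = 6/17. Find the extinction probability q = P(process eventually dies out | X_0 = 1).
q = 17/28

The pgf is f(s) = 3/14 + 103/238·s + 6/17·s². The extinction probability q is the smallest fixed point of f in [0, 1]. Setting s = f(s):
  6/17·s² + (103/238 − 1)·s + 3/14 = 0
  6/17·s² − (3/14 + 6/17)·s + 3/14 = 0
which factors as (s − 1)·(6/17·s − 3/14) = 0, giving roots s = 1 and s = (3/14)/(6/17) = 17/28.
Mean offspring μ = 103/238 + 2·6/17 = 271/238 > 1 (supercritical), so q < 1. The extinction probability is the smaller root: q = (3/14)/(6/17) = 17/28.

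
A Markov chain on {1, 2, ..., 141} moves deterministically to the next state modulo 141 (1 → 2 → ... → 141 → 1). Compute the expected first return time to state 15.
E[T_15 | X_0 = 15] = 141

The chain cycles deterministically, so starting at state 15 it returns in exactly 141 steps. Equivalently, the stationary distribution is uniform π_j = 1/141 for every state j, so by Kac's formula E[T_15] = 1/π_15 = 141.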